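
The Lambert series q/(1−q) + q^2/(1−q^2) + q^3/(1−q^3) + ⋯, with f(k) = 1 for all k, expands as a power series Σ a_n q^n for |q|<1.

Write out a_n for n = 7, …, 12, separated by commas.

[q^7] f(7)=1,f(1)=1 ⇒ 2
d|8:{1,2,4,8}  Σf=1+1+1+1=4
n=9: 1·9 3·3 9·1  f→[1+1+1]=3
q^10  k|10↦f(k): 10:1 5:1 2:1 1:1  a_10=4
q^11  k|11↦f(k): 11:1 1:1  a_11=2
[q^12] f(12)=1,f(6)=1,f(4)=1,f(3)=1,f(2)=1,f(1)=1 ⇒ 6

2, 4, 3, 4, 2, 6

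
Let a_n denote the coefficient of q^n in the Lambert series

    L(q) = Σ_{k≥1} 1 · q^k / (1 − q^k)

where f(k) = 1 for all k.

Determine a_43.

n=43: 1·43 43·1  f→[1+1]=2

a_43 = 2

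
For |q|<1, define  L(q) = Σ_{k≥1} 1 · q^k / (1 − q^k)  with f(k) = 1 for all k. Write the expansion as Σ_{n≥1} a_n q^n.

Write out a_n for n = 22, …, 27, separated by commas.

4, 2, 8, 3, 4, 4

n=22: 1·22 2·11 11·2 22·1  f→[1+1+1+1]=4
n=23: 1·23 23·1  f→[1+1]=2
n=24: 24·1 12·2 8·3 6·4 4·6 3·8 2·12 1·24  f→[1+1+1+1+1+1+1+1]=8
d|25:{25,5,1}  Σf=1+1+1=3
n=26: 1·26 2·13 13·2 26·1  f→[1+1+1+1]=4
q^27  k|27↦f(k): 27:1 9:1 3:1 1:1  a_27=4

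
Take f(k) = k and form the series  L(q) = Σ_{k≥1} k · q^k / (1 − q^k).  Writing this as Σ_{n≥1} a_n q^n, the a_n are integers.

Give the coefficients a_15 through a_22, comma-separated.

24, 31, 18, 39, 20, 42, 32, 36

[q^15] f(15)=15,f(5)=5,f(3)=3,f(1)=1 ⇒ 24
[q^16] f(16)=16,f(8)=8,f(4)=4,f(2)=2,f(1)=1 ⇒ 31
n=17: 1·17 17·1  f→[1+17]=18
q^18  k|18↦f(k): 18:18 9:9 6:6 3:3 2:2 1:1  a_18=39
n=19: 1·19 19·1  f→[1+19]=20
[q^20] f(20)=20,f(10)=10,f(5)=5,f(4)=4,f(2)=2,f(1)=1 ⇒ 42
d|21:{1,3,7,21}  Σf=1+3+7+21=32
n=22: 22·1 11·2 2·11 1·22  f→[22+11+2+1]=36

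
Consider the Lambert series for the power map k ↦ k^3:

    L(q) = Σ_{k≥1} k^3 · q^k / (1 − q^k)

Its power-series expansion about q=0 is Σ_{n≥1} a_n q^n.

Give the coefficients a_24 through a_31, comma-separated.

q^24  k|24↦f(k): 24:13824 12:1728 8:512 6:216 4:64 3:27 2:8 1:1  a_24=16380
n=25: 1·25 5·5 25·1  f→[1+125+15625]=15751
n=26: 1·26 2·13 13·2 26·1  f→[1+8+2197+17576]=19782
n=27: 1·27 3·9 9·3 27·1  f→[1+27+729+19683]=20440
d|28:{28,14,7,4,2,1}  Σf=21952+2744+343+64+8+1=25112
[q^29] f(1)=1,f(29)=24389 ⇒ 24390
q^30  k|30↦f(k): 1:1 2:8 3:27 5:125 6:216 10:1000 15:3375 30:27000  a_30=31752
d|31:{1,31}  Σf=1+29791=29792

16380, 15751, 19782, 20440, 25112, 24390, 31752, 29792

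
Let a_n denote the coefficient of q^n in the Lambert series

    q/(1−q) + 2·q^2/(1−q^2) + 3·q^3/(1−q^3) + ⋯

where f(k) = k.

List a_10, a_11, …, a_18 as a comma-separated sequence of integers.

18, 12, 28, 14, 24, 24, 31, 18, 39

d|10:{1,2,5,10}  Σf=1+2+5+10=18
n=11: 11·1 1·11  f→[11+1]=12
[q^12] f(12)=12,f(6)=6,f(4)=4,f(3)=3,f(2)=2,f(1)=1 ⇒ 28
d|13:{1,13}  Σf=1+13=14
q^14  k|14↦f(k): 14:14 7:7 2:2 1:1  a_14=24
d|15:{15,5,3,1}  Σf=15+5+3+1=24
d|16:{16,8,4,2,1}  Σf=16+8+4+2+1=31
n=17: 17·1 1·17  f→[17+1]=18
n=18: 18·1 9·2 6·3 3·6 2·9 1·18  f→[18+9+6+3+2+1]=39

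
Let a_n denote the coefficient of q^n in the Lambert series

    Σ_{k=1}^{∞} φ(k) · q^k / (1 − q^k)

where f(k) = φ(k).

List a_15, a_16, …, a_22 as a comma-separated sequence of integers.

d|15:{1,3,5,15}  Σφ=1+2+4+8=15
q^16  k|16↦φ(k): 16:8 8:4 4:2 2:1 1:1  a_16=16
d|17:{1,17}  Σφ=1+16=17
n=18: 18·1 9·2 6·3 3·6 2·9 1·18  φ→[6+6+2+2+1+1]=18
d|19:{1,19}  Σφ=1+18=19
n=20: 1·20 2·10 4·5 5·4 10·2 20·1  φ→[1+1+2+4+4+8]=20
d|21:{21,7,3,1}  Σφ=12+6+2+1=21
[q^22] φ(1)=1,φ(2)=1,φ(11)=10,φ(22)=10 ⇒ 22

15, 16, 17, 18, 19, 20, 21, 22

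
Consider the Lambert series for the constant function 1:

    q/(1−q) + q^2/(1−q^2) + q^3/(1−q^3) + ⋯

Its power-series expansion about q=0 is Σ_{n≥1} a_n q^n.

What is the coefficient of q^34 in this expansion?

a_34 = 4

n=34: 34·1 17·2 2·17 1·34  f→[1+1+1+1]=4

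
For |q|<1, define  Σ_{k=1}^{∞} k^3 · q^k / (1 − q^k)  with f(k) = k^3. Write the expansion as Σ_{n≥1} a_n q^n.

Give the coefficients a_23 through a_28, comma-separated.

[q^23] f(23)=12167,f(1)=1 ⇒ 12168
[q^24] f(24)=13824,f(12)=1728,f(8)=512,f(6)=216,f(4)=64,f(3)=27,f(2)=8,f(1)=1 ⇒ 16380
q^25  k|25↦f(k): 1:1 5:125 25:15625  a_25=15751
n=26: 1·26 2·13 13·2 26·1  f→[1+8+2197+17576]=19782
d|27:{27,9,3,1}  Σf=19683+729+27+1=20440
d|28:{1,2,4,7,14,28}  Σf=1+8+64+343+2744+21952=25112

12168, 16380, 15751, 19782, 20440, 25112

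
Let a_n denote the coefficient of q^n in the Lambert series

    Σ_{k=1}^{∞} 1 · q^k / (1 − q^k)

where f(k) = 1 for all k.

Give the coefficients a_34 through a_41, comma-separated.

4, 4, 9, 2, 4, 4, 8, 2

d|34:{34,17,2,1}  Σf=1+1+1+1=4
d|35:{35,7,5,1}  Σf=1+1+1+1=4
d|36:{36,18,12,9,6,4,3,2,1}  Σf=1+1+1+1+1+1+1+1+1=9
n=37: 37·1 1·37  f→[1+1]=2
d|38:{38,19,2,1}  Σf=1+1+1+1=4
[q^39] f(39)=1,f(13)=1,f(3)=1,f(1)=1 ⇒ 4
d|40:{40,20,10,8,5,4,2,1}  Σf=1+1+1+1+1+1+1+1=8
d|41:{41,1}  Σf=1+1=2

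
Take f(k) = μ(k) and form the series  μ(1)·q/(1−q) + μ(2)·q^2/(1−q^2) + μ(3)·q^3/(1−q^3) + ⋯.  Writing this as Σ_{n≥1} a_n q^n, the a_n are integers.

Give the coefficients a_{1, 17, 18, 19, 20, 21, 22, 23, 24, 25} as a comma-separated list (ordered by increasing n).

1, 0, 0, 0, 0, 0, 0, 0, 0, 0

q^1  k|1↦μ(k): 1:1  a_1=1
q^17  k|17↦μ(k): 17:-1 1:1  a_17=0
n=18: 18·1 9·2 6·3 3·6 2·9 1·18  μ→[0+0+1+(-1)+(-1)+1]=0
d|19:{1,19}  Σμ=1+(-1)=0
n=20: 20·1 10·2 5·4 4·5 2·10 1·20  μ→[0+1+(-1)+0+(-1)+1]=0
q^21  k|21↦μ(k): 1:1 3:-1 7:-1 21:1  a_21=0
[q^22] μ(1)=1,μ(2)=-1,μ(11)=-1,μ(22)=1 ⇒ 0
d|23:{23,1}  Σμ=(-1)+1=0
d|24:{24,12,8,6,4,3,2,1}  Σμ=0+0+0+1+0+(-1)+(-1)+1=0
n=25: 1·25 5·5 25·1  μ→[1+(-1)+0]=0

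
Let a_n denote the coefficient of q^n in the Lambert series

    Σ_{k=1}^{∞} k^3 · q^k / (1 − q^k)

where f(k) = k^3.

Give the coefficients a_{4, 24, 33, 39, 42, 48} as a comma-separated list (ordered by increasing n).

73, 16380, 37296, 61544, 86688, 131068

q^4  k|4↦f(k): 1:1 2:8 4:64  a_4=73
d|24:{1,2,3,4,6,8,12,24}  Σf=1+8+27+64+216+512+1728+13824=16380
[q^33] f(33)=35937,f(11)=1331,f(3)=27,f(1)=1 ⇒ 37296
q^39  k|39↦f(k): 39:59319 13:2197 3:27 1:1  a_39=61544
d|42:{42,21,14,7,6,3,2,1}  Σf=74088+9261+2744+343+216+27+8+1=86688
q^48  k|48↦f(k): 1:1 2:8 3:27 4:64 6:216 8:512 12:1728 16:4096 24:13824 48:110592  a_48=131068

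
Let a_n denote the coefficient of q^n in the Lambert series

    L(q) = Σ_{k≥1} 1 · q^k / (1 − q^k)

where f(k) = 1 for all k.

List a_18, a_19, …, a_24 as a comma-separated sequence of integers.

6, 2, 6, 4, 4, 2, 8

[q^18] f(18)=1,f(9)=1,f(6)=1,f(3)=1,f(2)=1,f(1)=1 ⇒ 6
[q^19] f(19)=1,f(1)=1 ⇒ 2
q^20  k|20↦f(k): 20:1 10:1 5:1 4:1 2:1 1:1  a_20=6
d|21:{21,7,3,1}  Σf=1+1+1+1=4
q^22  k|22↦f(k): 22:1 11:1 2:1 1:1  a_22=4
d|23:{23,1}  Σf=1+1=2
d|24:{1,2,3,4,6,8,12,24}  Σf=1+1+1+1+1+1+1+1=8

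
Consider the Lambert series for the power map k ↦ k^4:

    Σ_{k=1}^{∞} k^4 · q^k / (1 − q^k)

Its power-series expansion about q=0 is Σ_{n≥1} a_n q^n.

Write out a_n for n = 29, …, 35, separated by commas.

d|29:{1,29}  Σf=1+707281=707282
d|30:{1,2,3,5,6,10,15,30}  Σf=1+16+81+625+1296+10000+50625+810000=872644
d|31:{31,1}  Σf=923521+1=923522
d|32:{32,16,8,4,2,1}  Σf=1048576+65536+4096+256+16+1=1118481
n=33: 1·33 3·11 11·3 33·1  f→[1+81+14641+1185921]=1200644
[q^34] f(34)=1336336,f(17)=83521,f(2)=16,f(1)=1 ⇒ 1419874
q^35  k|35↦f(k): 1:1 5:625 7:2401 35:1500625  a_35=1503652

707282, 872644, 923522, 1118481, 1200644, 1419874, 1503652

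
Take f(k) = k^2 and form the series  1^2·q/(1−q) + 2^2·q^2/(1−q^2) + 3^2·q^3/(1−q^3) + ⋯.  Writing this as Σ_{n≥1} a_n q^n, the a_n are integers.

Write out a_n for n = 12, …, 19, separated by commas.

q^12  k|12↦f(k): 12:144 6:36 4:16 3:9 2:4 1:1  a_12=210
n=13: 1·13 13·1  f→[1+169]=170
[q^14] f(1)=1,f(2)=4,f(7)=49,f(14)=196 ⇒ 250
[q^15] f(15)=225,f(5)=25,f(3)=9,f(1)=1 ⇒ 260
n=16: 1·16 2·8 4·4 8·2 16·1  f→[1+4+16+64+256]=341
d|17:{17,1}  Σf=289+1=290
d|18:{1,2,3,6,9,18}  Σf=1+4+9+36+81+324=455
n=19: 19·1 1·19  f→[361+1]=362

210, 170, 250, 260, 341, 290, 455, 362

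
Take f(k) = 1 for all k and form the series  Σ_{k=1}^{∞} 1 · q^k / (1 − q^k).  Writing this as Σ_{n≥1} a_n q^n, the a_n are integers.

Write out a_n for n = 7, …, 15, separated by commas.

d|7:{1,7}  Σf=1+1=2
n=8: 1·8 2·4 4·2 8·1  f→[1+1+1+1]=4
d|9:{1,3,9}  Σf=1+1+1=3
q^10  k|10↦f(k): 10:1 5:1 2:1 1:1  a_10=4
d|11:{1,11}  Σf=1+1=2
d|12:{12,6,4,3,2,1}  Σf=1+1+1+1+1+1=6
[q^13] f(13)=1,f(1)=1 ⇒ 2
[q^14] f(14)=1,f(7)=1,f(2)=1,f(1)=1 ⇒ 4
d|15:{1,3,5,15}  Σf=1+1+1+1=4

2, 4, 3, 4, 2, 6, 2, 4, 4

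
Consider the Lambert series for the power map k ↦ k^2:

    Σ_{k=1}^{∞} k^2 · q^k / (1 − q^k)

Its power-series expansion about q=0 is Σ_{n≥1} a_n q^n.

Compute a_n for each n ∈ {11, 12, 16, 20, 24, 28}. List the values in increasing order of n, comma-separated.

q^11  k|11↦f(k): 1:1 11:121  a_11=122
n=12: 12·1 6·2 4·3 3·4 2·6 1·12  f→[144+36+16+9+4+1]=210
[q^16] f(1)=1,f(2)=4,f(4)=16,f(8)=64,f(16)=256 ⇒ 341
q^20  k|20↦f(k): 1:1 2:4 4:16 5:25 10:100 20:400  a_20=546
[q^24] f(24)=576,f(12)=144,f(8)=64,f(6)=36,f(4)=16,f(3)=9,f(2)=4,f(1)=1 ⇒ 850
n=28: 1·28 2·14 4·7 7·4 14·2 28·1  f→[1+4+16+49+196+784]=1050

122, 210, 341, 546, 850, 1050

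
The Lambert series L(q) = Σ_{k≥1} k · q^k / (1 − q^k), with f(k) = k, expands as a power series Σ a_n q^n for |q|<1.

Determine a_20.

[q^20] f(1)=1,f(2)=2,f(4)=4,f(5)=5,f(10)=10,f(20)=20 ⇒ 42

a_20 = 42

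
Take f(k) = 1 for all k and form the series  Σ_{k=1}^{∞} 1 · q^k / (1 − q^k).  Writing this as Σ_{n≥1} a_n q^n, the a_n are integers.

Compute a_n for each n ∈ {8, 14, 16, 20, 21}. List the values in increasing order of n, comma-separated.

q^8  k|8↦f(k): 1:1 2:1 4:1 8:1  a_8=4
n=14: 1·14 2·7 7·2 14·1  f→[1+1+1+1]=4
n=16: 1·16 2·8 4·4 8·2 16·1  f→[1+1+1+1+1]=5
q^20  k|20↦f(k): 1:1 2:1 4:1 5:1 10:1 20:1  a_20=6
n=21: 1·21 3·7 7·3 21·1  f→[1+1+1+1]=4

4, 4, 5, 6, 4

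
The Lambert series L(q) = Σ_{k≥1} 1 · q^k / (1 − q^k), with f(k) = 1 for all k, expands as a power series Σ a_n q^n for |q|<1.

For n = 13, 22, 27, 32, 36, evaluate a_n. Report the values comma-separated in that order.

2, 4, 4, 6, 9

d|13:{13,1}  Σf=1+1=2
[q^22] f(1)=1,f(2)=1,f(11)=1,f(22)=1 ⇒ 4
q^27  k|27↦f(k): 1:1 3:1 9:1 27:1  a_27=4
[q^32] f(32)=1,f(16)=1,f(8)=1,f(4)=1,f(2)=1,f(1)=1 ⇒ 6
d|36:{36,18,12,9,6,4,3,2,1}  Σf=1+1+1+1+1+1+1+1+1=9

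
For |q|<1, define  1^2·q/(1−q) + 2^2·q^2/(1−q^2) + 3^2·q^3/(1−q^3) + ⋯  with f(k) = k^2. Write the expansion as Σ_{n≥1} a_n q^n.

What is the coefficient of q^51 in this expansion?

n=51: 1·51 3·17 17·3 51·1  f→[1+9+289+2601]=2900

a_51 = 2900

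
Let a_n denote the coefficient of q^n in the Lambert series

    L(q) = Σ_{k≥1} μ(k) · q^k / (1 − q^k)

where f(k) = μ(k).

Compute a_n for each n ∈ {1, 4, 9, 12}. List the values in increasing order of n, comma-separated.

1, 0, 0, 0

d|1:{1}  Σμ=1=1
d|4:{1,2,4}  Σμ=1+(-1)+0=0
q^9  k|9↦μ(k): 9:0 3:-1 1:1  a_9=0
q^12  k|12↦μ(k): 12:0 6:1 4:0 3:-1 2:-1 1:1  a_12=0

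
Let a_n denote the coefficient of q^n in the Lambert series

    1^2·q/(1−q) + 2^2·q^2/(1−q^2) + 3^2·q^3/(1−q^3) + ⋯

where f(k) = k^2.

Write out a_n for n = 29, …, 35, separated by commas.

d|29:{1,29}  Σf=1+841=842
n=30: 1·30 2·15 3·10 5·6 6·5 10·3 15·2 30·1  f→[1+4+9+25+36+100+225+900]=1300
[q^31] f(31)=961,f(1)=1 ⇒ 962
d|32:{32,16,8,4,2,1}  Σf=1024+256+64+16+4+1=1365
n=33: 33·1 11·3 3·11 1·33  f→[1089+121+9+1]=1220
d|34:{34,17,2,1}  Σf=1156+289+4+1=1450
q^35  k|35↦f(k): 1:1 5:25 7:49 35:1225  a_35=1300

842, 1300, 962, 1365, 1220, 1450, 1300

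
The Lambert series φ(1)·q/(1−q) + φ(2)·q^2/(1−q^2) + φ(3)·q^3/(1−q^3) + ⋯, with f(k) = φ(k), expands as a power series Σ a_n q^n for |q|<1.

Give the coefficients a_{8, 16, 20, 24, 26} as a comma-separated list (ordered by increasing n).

d|8:{1,2,4,8}  Σφ=1+1+2+4=8
d|16:{1,2,4,8,16}  Σφ=1+1+2+4+8=16
q^20  k|20↦φ(k): 20:8 10:4 5:4 4:2 2:1 1:1  a_20=20
d|24:{1,2,3,4,6,8,12,24}  Σφ=1+1+2+2+2+4+4+8=24
[q^26] φ(1)=1,φ(2)=1,φ(13)=12,φ(26)=12 ⇒ 26

8, 16, 20, 24, 26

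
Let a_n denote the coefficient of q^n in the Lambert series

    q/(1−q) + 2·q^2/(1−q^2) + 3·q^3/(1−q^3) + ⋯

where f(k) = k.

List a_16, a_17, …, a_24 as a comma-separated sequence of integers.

n=16: 1·16 2·8 4·4 8·2 16·1  f→[1+2+4+8+16]=31
n=17: 1·17 17·1  f→[1+17]=18
q^18  k|18↦f(k): 18:18 9:9 6:6 3:3 2:2 1:1  a_18=39
[q^19] f(1)=1,f(19)=19 ⇒ 20
n=20: 20·1 10·2 5·4 4·5 2·10 1·20  f→[20+10+5+4+2+1]=42
q^21  k|21↦f(k): 21:21 7:7 3:3 1:1  a_21=32
d|22:{1,2,11,22}  Σf=1+2+11+22=36
[q^23] f(23)=23,f(1)=1 ⇒ 24
q^24  k|24↦f(k): 24:24 12:12 8:8 6:6 4:4 3:3 2:2 1:1  a_24=60

31, 18, 39, 20, 42, 32, 36, 24, 60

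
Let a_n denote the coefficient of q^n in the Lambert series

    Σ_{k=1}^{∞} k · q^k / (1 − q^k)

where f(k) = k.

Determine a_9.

q^9  k|9↦f(k): 1:1 3:3 9:9  a_9=13

a_9 = 13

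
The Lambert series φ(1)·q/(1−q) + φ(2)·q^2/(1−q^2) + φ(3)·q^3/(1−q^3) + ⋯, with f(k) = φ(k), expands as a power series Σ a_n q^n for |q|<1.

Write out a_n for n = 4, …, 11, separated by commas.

n=4: 1·4 2·2 4·1  φ→[1+1+2]=4
[q^5] φ(1)=1,φ(5)=4 ⇒ 5
[q^6] φ(1)=1,φ(2)=1,φ(3)=2,φ(6)=2 ⇒ 6
[q^7] φ(7)=6,φ(1)=1 ⇒ 7
[q^8] φ(1)=1,φ(2)=1,φ(4)=2,φ(8)=4 ⇒ 8
[q^9] φ(1)=1,φ(3)=2,φ(9)=6 ⇒ 9
[q^10] φ(10)=4,φ(5)=4,φ(2)=1,φ(1)=1 ⇒ 10
[q^11] φ(11)=10,φ(1)=1 ⇒ 11

4, 5, 6, 7, 8, 9, 10, 11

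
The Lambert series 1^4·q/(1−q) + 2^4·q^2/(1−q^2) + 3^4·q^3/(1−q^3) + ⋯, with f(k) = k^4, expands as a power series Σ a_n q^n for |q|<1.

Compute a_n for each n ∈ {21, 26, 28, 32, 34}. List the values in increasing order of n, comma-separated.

196964, 485554, 655746, 1118481, 1419874

n=21: 1·21 3·7 7·3 21·1  f→[1+81+2401+194481]=196964
d|26:{1,2,13,26}  Σf=1+16+28561+456976=485554
[q^28] f(1)=1,f(2)=16,f(4)=256,f(7)=2401,f(14)=38416,f(28)=614656 ⇒ 655746
[q^32] f(32)=1048576,f(16)=65536,f(8)=4096,f(4)=256,f(2)=16,f(1)=1 ⇒ 1118481
n=34: 34·1 17·2 2·17 1·34  f→[1336336+83521+16+1]=1419874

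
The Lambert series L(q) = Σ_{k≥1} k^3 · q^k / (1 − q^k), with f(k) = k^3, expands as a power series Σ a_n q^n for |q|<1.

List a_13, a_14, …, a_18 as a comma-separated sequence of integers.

[q^13] f(13)=2197,f(1)=1 ⇒ 2198
n=14: 14·1 7·2 2·7 1·14  f→[2744+343+8+1]=3096
n=15: 1·15 3·5 5·3 15·1  f→[1+27+125+3375]=3528
n=16: 16·1 8·2 4·4 2·8 1·16  f→[4096+512+64+8+1]=4681
q^17  k|17↦f(k): 17:4913 1:1  a_17=4914
[q^18] f(18)=5832,f(9)=729,f(6)=216,f(3)=27,f(2)=8,f(1)=1 ⇒ 6813

2198, 3096, 3528, 4681, 4914, 6813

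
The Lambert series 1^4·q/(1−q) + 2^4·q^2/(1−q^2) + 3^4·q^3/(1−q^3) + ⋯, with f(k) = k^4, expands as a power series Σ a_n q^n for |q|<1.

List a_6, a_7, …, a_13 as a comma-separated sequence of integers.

1394, 2402, 4369, 6643, 10642, 14642, 22386, 28562

n=6: 6·1 3·2 2·3 1·6  f→[1296+81+16+1]=1394
n=7: 7·1 1·7  f→[2401+1]=2402
[q^8] f(1)=1,f(2)=16,f(4)=256,f(8)=4096 ⇒ 4369
n=9: 1·9 3·3 9·1  f→[1+81+6561]=6643
[q^10] f(10)=10000,f(5)=625,f(2)=16,f(1)=1 ⇒ 10642
d|11:{11,1}  Σf=14641+1=14642
n=12: 12·1 6·2 4·3 3·4 2·6 1·12  f→[20736+1296+256+81+16+1]=22386
n=13: 13·1 1·13  f→[28561+1]=28562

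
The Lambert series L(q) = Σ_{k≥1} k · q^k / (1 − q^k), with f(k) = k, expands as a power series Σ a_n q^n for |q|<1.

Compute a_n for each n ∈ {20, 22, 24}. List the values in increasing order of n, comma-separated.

[q^20] f(1)=1,f(2)=2,f(4)=4,f(5)=5,f(10)=10,f(20)=20 ⇒ 42
d|22:{22,11,2,1}  Σf=22+11+2+1=36
q^24  k|24↦f(k): 1:1 2:2 3:3 4:4 6:6 8:8 12:12 24:24  a_24=60

42, 36, 60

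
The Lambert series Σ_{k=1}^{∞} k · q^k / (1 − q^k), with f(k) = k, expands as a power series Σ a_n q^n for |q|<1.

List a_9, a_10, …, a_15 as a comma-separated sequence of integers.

[q^9] f(1)=1,f(3)=3,f(9)=9 ⇒ 13
[q^10] f(10)=10,f(5)=5,f(2)=2,f(1)=1 ⇒ 18
[q^11] f(1)=1,f(11)=11 ⇒ 12
q^12  k|12↦f(k): 12:12 6:6 4:4 3:3 2:2 1:1  a_12=28
q^13  k|13↦f(k): 13:13 1:1  a_13=14
q^14  k|14↦f(k): 14:14 7:7 2:2 1:1  a_14=24
n=15: 1·15 3·5 5·3 15·1  f→[1+3+5+15]=24

13, 18, 12, 28, 14, 24, 24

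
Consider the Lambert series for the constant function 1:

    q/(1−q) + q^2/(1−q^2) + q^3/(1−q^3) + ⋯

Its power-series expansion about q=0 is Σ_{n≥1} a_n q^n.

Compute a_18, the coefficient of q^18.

d|18:{18,9,6,3,2,1}  Σf=1+1+1+1+1+1=6

a_18 = 6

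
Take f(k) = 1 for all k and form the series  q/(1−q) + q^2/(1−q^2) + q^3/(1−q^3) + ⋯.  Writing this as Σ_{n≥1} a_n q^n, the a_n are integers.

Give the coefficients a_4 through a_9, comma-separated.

d|4:{1,2,4}  Σf=1+1+1=3
n=5: 1·5 5·1  f→[1+1]=2
q^6  k|6↦f(k): 1:1 2:1 3:1 6:1  a_6=4
n=7: 1·7 7·1  f→[1+1]=2
n=8: 1·8 2·4 4·2 8·1  f→[1+1+1+1]=4
q^9  k|9↦f(k): 9:1 3:1 1:1  a_9=3

3, 2, 4, 2, 4, 3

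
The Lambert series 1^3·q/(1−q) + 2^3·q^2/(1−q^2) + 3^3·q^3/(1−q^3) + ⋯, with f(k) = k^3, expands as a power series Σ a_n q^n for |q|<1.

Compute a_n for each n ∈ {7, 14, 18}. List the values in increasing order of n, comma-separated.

q^7  k|7↦f(k): 7:343 1:1  a_7=344
n=14: 14·1 7·2 2·7 1·14  f→[2744+343+8+1]=3096
[q^18] f(18)=5832,f(9)=729,f(6)=216,f(3)=27,f(2)=8,f(1)=1 ⇒ 6813

344, 3096, 6813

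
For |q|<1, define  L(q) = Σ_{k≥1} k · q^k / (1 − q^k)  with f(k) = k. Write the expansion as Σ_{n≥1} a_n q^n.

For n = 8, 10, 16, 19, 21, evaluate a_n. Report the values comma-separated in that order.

15, 18, 31, 20, 32

n=8: 1·8 2·4 4·2 8·1  f→[1+2+4+8]=15
n=10: 10·1 5·2 2·5 1·10  f→[10+5+2+1]=18
q^16  k|16↦f(k): 16:16 8:8 4:4 2:2 1:1  a_16=31
q^19  k|19↦f(k): 1:1 19:19  a_19=20
[q^21] f(21)=21,f(7)=7,f(3)=3,f(1)=1 ⇒ 32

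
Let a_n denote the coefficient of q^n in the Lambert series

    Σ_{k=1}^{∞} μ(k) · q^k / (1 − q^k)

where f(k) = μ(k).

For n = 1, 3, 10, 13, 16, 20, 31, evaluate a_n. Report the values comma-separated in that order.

1, 0, 0, 0, 0, 0, 0

q^1  k|1↦μ(k): 1:1  a_1=1
[q^3] μ(3)=-1,μ(1)=1 ⇒ 0
[q^10] μ(1)=1,μ(2)=-1,μ(5)=-1,μ(10)=1 ⇒ 0
d|13:{1,13}  Σμ=1+(-1)=0
n=16: 16·1 8·2 4·4 2·8 1·16  μ→[0+0+0+(-1)+1]=0
q^20  k|20↦μ(k): 1:1 2:-1 4:0 5:-1 10:1 20:0  a_20=0
n=31: 31·1 1·31  μ→[(-1)+1]=0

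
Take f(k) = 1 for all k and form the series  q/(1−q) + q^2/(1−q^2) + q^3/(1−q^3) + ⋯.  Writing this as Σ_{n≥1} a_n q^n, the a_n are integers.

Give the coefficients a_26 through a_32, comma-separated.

q^26  k|26↦f(k): 26:1 13:1 2:1 1:1  a_26=4
d|27:{27,9,3,1}  Σf=1+1+1+1=4
n=28: 28·1 14·2 7·4 4·7 2·14 1·28  f→[1+1+1+1+1+1]=6
[q^29] f(1)=1,f(29)=1 ⇒ 2
n=30: 1·30 2·15 3·10 5·6 6·5 10·3 15·2 30·1  f→[1+1+1+1+1+1+1+1]=8
n=31: 1·31 31·1  f→[1+1]=2
q^32  k|32↦f(k): 32:1 16:1 8:1 4:1 2:1 1:1  a_32=6

4, 4, 6, 2, 8, 2, 6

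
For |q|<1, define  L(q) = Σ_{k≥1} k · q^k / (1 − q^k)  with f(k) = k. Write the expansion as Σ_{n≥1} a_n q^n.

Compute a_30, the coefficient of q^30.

[q^30] f(30)=30,f(15)=15,f(10)=10,f(6)=6,f(5)=5,f(3)=3,f(2)=2,f(1)=1 ⇒ 72

a_30 = 72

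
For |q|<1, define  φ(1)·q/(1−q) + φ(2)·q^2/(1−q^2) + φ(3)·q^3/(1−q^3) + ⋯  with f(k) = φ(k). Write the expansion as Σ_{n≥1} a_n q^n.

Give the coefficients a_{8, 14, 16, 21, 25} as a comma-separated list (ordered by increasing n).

[q^8] φ(1)=1,φ(2)=1,φ(4)=2,φ(8)=4 ⇒ 8
[q^14] φ(14)=6,φ(7)=6,φ(2)=1,φ(1)=1 ⇒ 14
d|16:{16,8,4,2,1}  Σφ=8+4+2+1+1=16
d|21:{21,7,3,1}  Σφ=12+6+2+1=21
q^25  k|25↦φ(k): 1:1 5:4 25:20  a_25=25

8, 14, 16, 21, 25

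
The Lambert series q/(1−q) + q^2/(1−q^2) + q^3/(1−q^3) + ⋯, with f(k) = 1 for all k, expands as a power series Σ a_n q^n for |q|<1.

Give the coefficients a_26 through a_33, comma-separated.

n=26: 1·26 2·13 13·2 26·1  f→[1+1+1+1]=4
n=27: 27·1 9·3 3·9 1·27  f→[1+1+1+1]=4
d|28:{1,2,4,7,14,28}  Σf=1+1+1+1+1+1=6
q^29  k|29↦f(k): 1:1 29:1  a_29=2
[q^30] f(1)=1,f(2)=1,f(3)=1,f(5)=1,f(6)=1,f(10)=1,f(15)=1,f(30)=1 ⇒ 8
d|31:{31,1}  Σf=1+1=2
[q^32] f(32)=1,f(16)=1,f(8)=1,f(4)=1,f(2)=1,f(1)=1 ⇒ 6
d|33:{33,11,3,1}  Σf=1+1+1+1=4

4, 4, 6, 2, 8, 2, 6, 4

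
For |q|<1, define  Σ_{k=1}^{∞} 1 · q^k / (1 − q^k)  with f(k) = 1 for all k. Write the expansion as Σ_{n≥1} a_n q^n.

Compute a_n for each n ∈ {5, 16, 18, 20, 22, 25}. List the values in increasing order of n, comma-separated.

d|5:{5,1}  Σf=1+1=2
n=16: 1·16 2·8 4·4 8·2 16·1  f→[1+1+1+1+1]=5
n=18: 1·18 2·9 3·6 6·3 9·2 18·1  f→[1+1+1+1+1+1]=6
n=20: 20·1 10·2 5·4 4·5 2·10 1·20  f→[1+1+1+1+1+1]=6
q^22  k|22↦f(k): 22:1 11:1 2:1 1:1  a_22=4
d|25:{25,5,1}  Σf=1+1+1=3

2, 5, 6, 6, 4, 3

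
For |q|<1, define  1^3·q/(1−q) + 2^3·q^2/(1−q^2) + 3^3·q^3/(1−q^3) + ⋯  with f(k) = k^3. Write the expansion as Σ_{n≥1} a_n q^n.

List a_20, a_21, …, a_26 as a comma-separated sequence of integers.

q^20  k|20↦f(k): 20:8000 10:1000 5:125 4:64 2:8 1:1  a_20=9198
n=21: 21·1 7·3 3·7 1·21  f→[9261+343+27+1]=9632
d|22:{1,2,11,22}  Σf=1+8+1331+10648=11988
d|23:{23,1}  Σf=12167+1=12168
q^24  k|24↦f(k): 24:13824 12:1728 8:512 6:216 4:64 3:27 2:8 1:1  a_24=16380
d|25:{1,5,25}  Σf=1+125+15625=15751
q^26  k|26↦f(k): 1:1 2:8 13:2197 26:17576  a_26=19782

9198, 9632, 11988, 12168, 16380, 15751, 19782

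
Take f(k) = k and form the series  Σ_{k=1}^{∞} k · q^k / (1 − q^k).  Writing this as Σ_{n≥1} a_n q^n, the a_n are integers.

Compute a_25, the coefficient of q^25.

d|25:{25,5,1}  Σf=25+5+1=31

a_25 = 31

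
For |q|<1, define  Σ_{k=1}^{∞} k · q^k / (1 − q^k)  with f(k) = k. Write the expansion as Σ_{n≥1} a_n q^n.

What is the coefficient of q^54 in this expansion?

q^54  k|54↦f(k): 1:1 2:2 3:3 6:6 9:9 18:18 27:27 54:54  a_54=120

a_54 = 120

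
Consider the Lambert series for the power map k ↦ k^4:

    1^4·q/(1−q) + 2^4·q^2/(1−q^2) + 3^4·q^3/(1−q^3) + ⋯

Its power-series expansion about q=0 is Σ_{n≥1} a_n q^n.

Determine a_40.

a_40 = 2734994

d|40:{40,20,10,8,5,4,2,1}  Σf=2560000+160000+10000+4096+625+256+16+1=2734994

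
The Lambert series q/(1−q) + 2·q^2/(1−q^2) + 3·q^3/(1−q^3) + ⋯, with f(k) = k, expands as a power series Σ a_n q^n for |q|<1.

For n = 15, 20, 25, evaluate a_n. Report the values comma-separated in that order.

d|15:{15,5,3,1}  Σf=15+5+3+1=24
[q^20] f(20)=20,f(10)=10,f(5)=5,f(4)=4,f(2)=2,f(1)=1 ⇒ 42
[q^25] f(1)=1,f(5)=5,f(25)=25 ⇒ 31

24, 42, 31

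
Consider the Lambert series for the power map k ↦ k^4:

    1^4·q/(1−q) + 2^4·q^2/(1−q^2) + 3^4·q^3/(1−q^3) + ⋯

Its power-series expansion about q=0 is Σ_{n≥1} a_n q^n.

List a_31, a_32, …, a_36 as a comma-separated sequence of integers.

n=31: 31·1 1·31  f→[923521+1]=923522
[q^32] f(1)=1,f(2)=16,f(4)=256,f(8)=4096,f(16)=65536,f(32)=1048576 ⇒ 1118481
d|33:{33,11,3,1}  Σf=1185921+14641+81+1=1200644
n=34: 1·34 2·17 17·2 34·1  f→[1+16+83521+1336336]=1419874
[q^35] f(35)=1500625,f(7)=2401,f(5)=625,f(1)=1 ⇒ 1503652
d|36:{36,18,12,9,6,4,3,2,1}  Σf=1679616+104976+20736+6561+1296+256+81+16+1=1813539

923522, 1118481, 1200644, 1419874, 1503652, 1813539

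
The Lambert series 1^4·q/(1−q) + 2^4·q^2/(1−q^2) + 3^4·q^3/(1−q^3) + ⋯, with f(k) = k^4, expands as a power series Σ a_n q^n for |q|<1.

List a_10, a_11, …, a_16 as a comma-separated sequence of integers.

n=10: 1·10 2·5 5·2 10·1  f→[1+16+625+10000]=10642
q^11  k|11↦f(k): 1:1 11:14641  a_11=14642
d|12:{1,2,3,4,6,12}  Σf=1+16+81+256+1296+20736=22386
q^13  k|13↦f(k): 13:28561 1:1  a_13=28562
n=14: 1·14 2·7 7·2 14·1  f→[1+16+2401+38416]=40834
q^15  k|15↦f(k): 15:50625 5:625 3:81 1:1  a_15=51332
q^16  k|16↦f(k): 16:65536 8:4096 4:256 2:16 1:1  a_16=69905

10642, 14642, 22386, 28562, 40834, 51332, 69905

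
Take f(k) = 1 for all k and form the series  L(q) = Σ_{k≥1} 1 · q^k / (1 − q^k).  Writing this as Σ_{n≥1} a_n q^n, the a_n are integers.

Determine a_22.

a_22 = 4

d|22:{22,11,2,1}  Σf=1+1+1+1=4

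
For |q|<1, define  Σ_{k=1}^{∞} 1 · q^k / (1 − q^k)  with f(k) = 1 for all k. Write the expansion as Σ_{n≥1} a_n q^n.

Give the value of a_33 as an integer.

a_33 = 4

n=33: 1·33 3·11 11·3 33·1  f→[1+1+1+1]=4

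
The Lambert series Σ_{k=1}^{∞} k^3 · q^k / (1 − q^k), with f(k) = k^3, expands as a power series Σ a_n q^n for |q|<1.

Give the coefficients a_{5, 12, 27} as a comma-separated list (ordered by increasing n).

n=5: 5·1 1·5  f→[125+1]=126
[q^12] f(1)=1,f(2)=8,f(3)=27,f(4)=64,f(6)=216,f(12)=1728 ⇒ 2044
[q^27] f(1)=1,f(3)=27,f(9)=729,f(27)=19683 ⇒ 20440

126, 2044, 20440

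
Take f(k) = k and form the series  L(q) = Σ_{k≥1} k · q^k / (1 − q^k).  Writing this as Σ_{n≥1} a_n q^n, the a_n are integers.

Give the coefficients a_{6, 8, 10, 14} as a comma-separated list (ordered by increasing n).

d|6:{6,3,2,1}  Σf=6+3+2+1=12
n=8: 8·1 4·2 2·4 1·8  f→[8+4+2+1]=15
d|10:{10,5,2,1}  Σf=10+5+2+1=18
n=14: 14·1 7·2 2·7 1·14  f→[14+7+2+1]=24

12, 15, 18, 24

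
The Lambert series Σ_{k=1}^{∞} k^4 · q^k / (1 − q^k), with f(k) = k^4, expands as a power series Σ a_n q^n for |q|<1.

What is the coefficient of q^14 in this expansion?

q^14  k|14↦f(k): 14:38416 7:2401 2:16 1:1  a_14=40834

a_14 = 40834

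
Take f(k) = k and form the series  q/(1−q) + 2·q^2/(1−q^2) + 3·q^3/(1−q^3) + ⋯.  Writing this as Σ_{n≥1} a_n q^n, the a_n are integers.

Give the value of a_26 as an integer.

n=26: 26·1 13·2 2·13 1·26  f→[26+13+2+1]=42

a_26 = 42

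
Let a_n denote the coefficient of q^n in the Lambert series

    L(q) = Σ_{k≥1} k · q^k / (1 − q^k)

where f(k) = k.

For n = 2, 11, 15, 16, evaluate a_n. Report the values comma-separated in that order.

3, 12, 24, 31

[q^2] f(1)=1,f(2)=2 ⇒ 3
n=11: 11·1 1·11  f→[11+1]=12
d|15:{15,5,3,1}  Σf=15+5+3+1=24
[q^16] f(1)=1,f(2)=2,f(4)=4,f(8)=8,f(16)=16 ⇒ 31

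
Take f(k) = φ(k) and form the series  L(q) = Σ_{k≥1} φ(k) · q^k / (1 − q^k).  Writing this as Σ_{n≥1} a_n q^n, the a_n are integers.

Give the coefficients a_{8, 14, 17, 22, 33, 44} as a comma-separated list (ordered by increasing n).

q^8  k|8↦φ(k): 1:1 2:1 4:2 8:4  a_8=8
[q^14] φ(1)=1,φ(2)=1,φ(7)=6,φ(14)=6 ⇒ 14
[q^17] φ(17)=16,φ(1)=1 ⇒ 17
d|22:{1,2,11,22}  Σφ=1+1+10+10=22
n=33: 33·1 11·3 3·11 1·33  φ→[20+10+2+1]=33
[q^44] φ(1)=1,φ(2)=1,φ(4)=2,φ(11)=10,φ(22)=10,φ(44)=20 ⇒ 44

8, 14, 17, 22, 33, 44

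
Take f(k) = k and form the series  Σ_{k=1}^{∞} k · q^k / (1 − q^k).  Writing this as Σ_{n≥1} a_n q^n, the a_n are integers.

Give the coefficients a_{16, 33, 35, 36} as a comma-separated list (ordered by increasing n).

31, 48, 48, 91

[q^16] f(16)=16,f(8)=8,f(4)=4,f(2)=2,f(1)=1 ⇒ 31
d|33:{1,3,11,33}  Σf=1+3+11+33=48
[q^35] f(35)=35,f(7)=7,f(5)=5,f(1)=1 ⇒ 48
n=36: 1·36 2·18 3·12 4·9 6·6 9·4 12·3 18·2 36·1  f→[1+2+3+4+6+9+12+18+36]=91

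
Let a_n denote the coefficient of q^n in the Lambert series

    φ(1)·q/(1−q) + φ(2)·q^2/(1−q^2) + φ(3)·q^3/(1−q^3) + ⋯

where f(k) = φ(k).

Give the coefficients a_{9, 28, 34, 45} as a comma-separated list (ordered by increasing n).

[q^9] φ(1)=1,φ(3)=2,φ(9)=6 ⇒ 9
d|28:{1,2,4,7,14,28}  Σφ=1+1+2+6+6+12=28
[q^34] φ(1)=1,φ(2)=1,φ(17)=16,φ(34)=16 ⇒ 34
n=45: 45·1 15·3 9·5 5·9 3·15 1·45  φ→[24+8+6+4+2+1]=45

9, 28, 34, 45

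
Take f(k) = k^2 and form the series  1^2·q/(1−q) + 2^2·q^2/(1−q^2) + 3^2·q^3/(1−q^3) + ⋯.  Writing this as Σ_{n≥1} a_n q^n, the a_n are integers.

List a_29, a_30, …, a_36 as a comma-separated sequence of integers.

842, 1300, 962, 1365, 1220, 1450, 1300, 1911

n=29: 1·29 29·1  f→[1+841]=842
d|30:{1,2,3,5,6,10,15,30}  Σf=1+4+9+25+36+100+225+900=1300
[q^31] f(1)=1,f(31)=961 ⇒ 962
[q^32] f(1)=1,f(2)=4,f(4)=16,f(8)=64,f(16)=256,f(32)=1024 ⇒ 1365
q^33  k|33↦f(k): 1:1 3:9 11:121 33:1089  a_33=1220
q^34  k|34↦f(k): 1:1 2:4 17:289 34:1156  a_34=1450
[q^35] f(35)=1225,f(7)=49,f(5)=25,f(1)=1 ⇒ 1300
q^36  k|36↦f(k): 1:1 2:4 3:9 4:16 6:36 9:81 12:144 18:324 36:1296  a_36=1911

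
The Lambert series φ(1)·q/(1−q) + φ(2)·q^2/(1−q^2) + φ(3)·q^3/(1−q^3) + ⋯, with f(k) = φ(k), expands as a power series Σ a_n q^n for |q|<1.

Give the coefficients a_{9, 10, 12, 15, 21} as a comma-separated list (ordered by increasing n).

d|9:{9,3,1}  Σφ=6+2+1=9
d|10:{1,2,5,10}  Σφ=1+1+4+4=10
[q^12] φ(12)=4,φ(6)=2,φ(4)=2,φ(3)=2,φ(2)=1,φ(1)=1 ⇒ 12
d|15:{1,3,5,15}  Σφ=1+2+4+8=15
q^21  k|21↦φ(k): 1:1 3:2 7:6 21:12  a_21=21

9, 10, 12, 15, 21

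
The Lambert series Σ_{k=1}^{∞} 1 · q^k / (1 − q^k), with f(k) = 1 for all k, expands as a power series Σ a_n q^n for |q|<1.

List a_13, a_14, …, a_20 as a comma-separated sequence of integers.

2, 4, 4, 5, 2, 6, 2, 6

[q^13] f(1)=1,f(13)=1 ⇒ 2
d|14:{1,2,7,14}  Σf=1+1+1+1=4
q^15  k|15↦f(k): 1:1 3:1 5:1 15:1  a_15=4
[q^16] f(16)=1,f(8)=1,f(4)=1,f(2)=1,f(1)=1 ⇒ 5
d|17:{1,17}  Σf=1+1=2
[q^18] f(18)=1,f(9)=1,f(6)=1,f(3)=1,f(2)=1,f(1)=1 ⇒ 6
[q^19] f(19)=1,f(1)=1 ⇒ 2
[q^20] f(20)=1,f(10)=1,f(5)=1,f(4)=1,f(2)=1,f(1)=1 ⇒ 6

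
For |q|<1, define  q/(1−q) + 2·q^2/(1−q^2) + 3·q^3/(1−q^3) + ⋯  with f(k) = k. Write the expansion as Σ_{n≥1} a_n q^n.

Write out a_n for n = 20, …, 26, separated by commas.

q^20  k|20↦f(k): 20:20 10:10 5:5 4:4 2:2 1:1  a_20=42
d|21:{1,3,7,21}  Σf=1+3+7+21=32
[q^22] f(1)=1,f(2)=2,f(11)=11,f(22)=22 ⇒ 36
n=23: 23·1 1·23  f→[23+1]=24
d|24:{1,2,3,4,6,8,12,24}  Σf=1+2+3+4+6+8+12+24=60
d|25:{25,5,1}  Σf=25+5+1=31
n=26: 1·26 2·13 13·2 26·1  f→[1+2+13+26]=42

42, 32, 36, 24, 60, 31, 42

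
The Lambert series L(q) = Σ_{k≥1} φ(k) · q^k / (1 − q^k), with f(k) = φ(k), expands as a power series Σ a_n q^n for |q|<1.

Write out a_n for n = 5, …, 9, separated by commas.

[q^5] φ(1)=1,φ(5)=4 ⇒ 5
n=6: 6·1 3·2 2·3 1·6  φ→[2+2+1+1]=6
n=7: 1·7 7·1  φ→[1+6]=7
q^8  k|8↦φ(k): 8:4 4:2 2:1 1:1  a_8=8
d|9:{1,3,9}  Σφ=1+2+6=9

5, 6, 7, 8, 9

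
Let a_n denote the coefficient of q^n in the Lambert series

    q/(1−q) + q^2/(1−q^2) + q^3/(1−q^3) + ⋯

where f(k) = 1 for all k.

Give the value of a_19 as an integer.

q^19  k|19↦f(k): 19:1 1:1  a_19=2

a_19 = 2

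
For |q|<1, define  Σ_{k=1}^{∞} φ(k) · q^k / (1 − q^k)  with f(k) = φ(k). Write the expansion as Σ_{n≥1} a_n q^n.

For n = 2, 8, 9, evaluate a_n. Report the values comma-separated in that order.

n=2: 2·1 1·2  φ→[1+1]=2
[q^8] φ(1)=1,φ(2)=1,φ(4)=2,φ(8)=4 ⇒ 8
[q^9] φ(1)=1,φ(3)=2,φ(9)=6 ⇒ 9

2, 8, 9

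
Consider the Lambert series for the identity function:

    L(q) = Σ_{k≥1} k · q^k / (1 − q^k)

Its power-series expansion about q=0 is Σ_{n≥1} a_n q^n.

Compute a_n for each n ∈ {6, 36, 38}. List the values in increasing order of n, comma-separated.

q^6  k|6↦f(k): 1:1 2:2 3:3 6:6  a_6=12
[q^36] f(36)=36,f(18)=18,f(12)=12,f(9)=9,f(6)=6,f(4)=4,f(3)=3,f(2)=2,f(1)=1 ⇒ 91
d|38:{1,2,19,38}  Σf=1+2+19+38=60

12, 91, 60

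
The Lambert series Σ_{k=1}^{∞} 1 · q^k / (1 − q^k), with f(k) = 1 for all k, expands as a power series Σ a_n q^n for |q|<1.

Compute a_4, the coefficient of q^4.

a_4 = 3

n=4: 4·1 2·2 1·4  f→[1+1+1]=3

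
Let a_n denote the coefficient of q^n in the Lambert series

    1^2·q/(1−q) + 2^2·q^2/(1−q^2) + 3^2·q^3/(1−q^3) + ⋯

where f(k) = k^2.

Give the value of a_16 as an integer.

a_16 = 341

n=16: 1·16 2·8 4·4 8·2 16·1  f→[1+4+16+64+256]=341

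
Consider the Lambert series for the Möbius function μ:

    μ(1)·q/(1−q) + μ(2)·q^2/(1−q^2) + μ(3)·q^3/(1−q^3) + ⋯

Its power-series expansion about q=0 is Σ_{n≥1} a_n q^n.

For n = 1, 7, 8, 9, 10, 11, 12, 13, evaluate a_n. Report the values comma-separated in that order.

1, 0, 0, 0, 0, 0, 0, 0

[q^1] μ(1)=1 ⇒ 1
n=7: 1·7 7·1  μ→[1+(-1)]=0
n=8: 8·1 4·2 2·4 1·8  μ→[0+0+(-1)+1]=0
q^9  k|9↦μ(k): 9:0 3:-1 1:1  a_9=0
q^10  k|10↦μ(k): 1:1 2:-1 5:-1 10:1  a_10=0
[q^11] μ(11)=-1,μ(1)=1 ⇒ 0
n=12: 12·1 6·2 4·3 3·4 2·6 1·12  μ→[0+1+0+(-1)+(-1)+1]=0
[q^13] μ(1)=1,μ(13)=-1 ⇒ 0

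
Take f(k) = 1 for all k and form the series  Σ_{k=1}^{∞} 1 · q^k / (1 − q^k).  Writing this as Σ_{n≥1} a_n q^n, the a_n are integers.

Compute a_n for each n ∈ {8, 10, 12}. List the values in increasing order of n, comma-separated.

4, 4, 6

n=8: 1·8 2·4 4·2 8·1  f→[1+1+1+1]=4
[q^10] f(10)=1,f(5)=1,f(2)=1,f(1)=1 ⇒ 4
q^12  k|12↦f(k): 12:1 6:1 4:1 3:1 2:1 1:1  a_12=6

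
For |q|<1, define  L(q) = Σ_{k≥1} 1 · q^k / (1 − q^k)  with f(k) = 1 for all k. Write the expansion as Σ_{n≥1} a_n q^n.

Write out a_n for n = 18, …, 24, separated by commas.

6, 2, 6, 4, 4, 2, 8

[q^18] f(18)=1,f(9)=1,f(6)=1,f(3)=1,f(2)=1,f(1)=1 ⇒ 6
n=19: 19·1 1·19  f→[1+1]=2
[q^20] f(20)=1,f(10)=1,f(5)=1,f(4)=1,f(2)=1,f(1)=1 ⇒ 6
[q^21] f(1)=1,f(3)=1,f(7)=1,f(21)=1 ⇒ 4
q^22  k|22↦f(k): 1:1 2:1 11:1 22:1  a_22=4
q^23  k|23↦f(k): 23:1 1:1  a_23=2
d|24:{1,2,3,4,6,8,12,24}  Σf=1+1+1+1+1+1+1+1=8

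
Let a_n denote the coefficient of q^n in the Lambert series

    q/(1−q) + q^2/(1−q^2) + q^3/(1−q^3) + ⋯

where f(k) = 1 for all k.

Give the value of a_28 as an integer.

a_28 = 6

n=28: 1·28 2·14 4·7 7·4 14·2 28·1  f→[1+1+1+1+1+1]=6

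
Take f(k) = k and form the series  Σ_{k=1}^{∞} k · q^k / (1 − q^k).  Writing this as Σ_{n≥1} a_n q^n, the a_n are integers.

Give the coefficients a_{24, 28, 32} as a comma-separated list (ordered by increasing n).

[q^24] f(1)=1,f(2)=2,f(3)=3,f(4)=4,f(6)=6,f(8)=8,f(12)=12,f(24)=24 ⇒ 60
q^28  k|28↦f(k): 28:28 14:14 7:7 4:4 2:2 1:1  a_28=56
d|32:{1,2,4,8,16,32}  Σf=1+2+4+8+16+32=63

60, 56, 63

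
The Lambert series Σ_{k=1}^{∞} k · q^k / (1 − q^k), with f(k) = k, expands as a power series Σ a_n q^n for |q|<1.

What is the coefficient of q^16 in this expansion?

q^16  k|16↦f(k): 16:16 8:8 4:4 2:2 1:1  a_16=31

a_16 = 31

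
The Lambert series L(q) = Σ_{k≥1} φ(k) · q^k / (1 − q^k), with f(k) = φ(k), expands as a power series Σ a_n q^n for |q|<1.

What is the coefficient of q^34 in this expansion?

[q^34] φ(34)=16,φ(17)=16,φ(2)=1,φ(1)=1 ⇒ 34

a_34 = 34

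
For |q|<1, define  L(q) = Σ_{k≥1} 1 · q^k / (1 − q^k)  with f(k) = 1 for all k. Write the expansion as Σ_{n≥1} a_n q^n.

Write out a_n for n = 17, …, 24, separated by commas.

2, 6, 2, 6, 4, 4, 2, 8

q^17  k|17↦f(k): 17:1 1:1  a_17=2
q^18  k|18↦f(k): 18:1 9:1 6:1 3:1 2:1 1:1  a_18=6
n=19: 19·1 1·19  f→[1+1]=2
[q^20] f(20)=1,f(10)=1,f(5)=1,f(4)=1,f(2)=1,f(1)=1 ⇒ 6
[q^21] f(1)=1,f(3)=1,f(7)=1,f(21)=1 ⇒ 4
n=22: 22·1 11·2 2·11 1·22  f→[1+1+1+1]=4
n=23: 23·1 1·23  f→[1+1]=2
d|24:{1,2,3,4,6,8,12,24}  Σf=1+1+1+1+1+1+1+1=8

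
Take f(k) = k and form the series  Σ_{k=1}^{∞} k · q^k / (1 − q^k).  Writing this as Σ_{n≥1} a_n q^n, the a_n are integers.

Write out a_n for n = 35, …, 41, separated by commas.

q^35  k|35↦f(k): 35:35 7:7 5:5 1:1  a_35=48
d|36:{1,2,3,4,6,9,12,18,36}  Σf=1+2+3+4+6+9+12+18+36=91
[q^37] f(1)=1,f(37)=37 ⇒ 38
d|38:{1,2,19,38}  Σf=1+2+19+38=60
n=39: 1·39 3·13 13·3 39·1  f→[1+3+13+39]=56
q^40  k|40↦f(k): 40:40 20:20 10:10 8:8 5:5 4:4 2:2 1:1  a_40=90
n=41: 1·41 41·1  f→[1+41]=42

48, 91, 38, 60, 56, 90, 42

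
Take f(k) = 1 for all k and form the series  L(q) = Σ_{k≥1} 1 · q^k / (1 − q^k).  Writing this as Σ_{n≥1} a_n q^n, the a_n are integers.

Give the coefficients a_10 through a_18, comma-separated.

4, 2, 6, 2, 4, 4, 5, 2, 6

d|10:{10,5,2,1}  Σf=1+1+1+1=4
n=11: 11·1 1·11  f→[1+1]=2
n=12: 12·1 6·2 4·3 3·4 2·6 1·12  f→[1+1+1+1+1+1]=6
[q^13] f(13)=1,f(1)=1 ⇒ 2
d|14:{14,7,2,1}  Σf=1+1+1+1=4
d|15:{15,5,3,1}  Σf=1+1+1+1=4
q^16  k|16↦f(k): 16:1 8:1 4:1 2:1 1:1  a_16=5
n=17: 1·17 17·1  f→[1+1]=2
q^18  k|18↦f(k): 1:1 2:1 3:1 6:1 9:1 18:1  a_18=6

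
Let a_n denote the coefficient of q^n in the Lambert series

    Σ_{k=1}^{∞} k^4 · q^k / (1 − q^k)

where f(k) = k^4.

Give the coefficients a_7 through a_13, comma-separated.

2402, 4369, 6643, 10642, 14642, 22386, 28562

[q^7] f(1)=1,f(7)=2401 ⇒ 2402
n=8: 1·8 2·4 4·2 8·1  f→[1+16+256+4096]=4369
[q^9] f(9)=6561,f(3)=81,f(1)=1 ⇒ 6643
d|10:{1,2,5,10}  Σf=1+16+625+10000=10642
[q^11] f(1)=1,f(11)=14641 ⇒ 14642
n=12: 12·1 6·2 4·3 3·4 2·6 1·12  f→[20736+1296+256+81+16+1]=22386
[q^13] f(13)=28561,f(1)=1 ⇒ 28562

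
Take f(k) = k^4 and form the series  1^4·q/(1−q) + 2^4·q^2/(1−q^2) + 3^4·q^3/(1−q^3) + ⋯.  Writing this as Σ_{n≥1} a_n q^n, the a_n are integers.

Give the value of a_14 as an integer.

a_14 = 40834

n=14: 14·1 7·2 2·7 1·14  f→[38416+2401+16+1]=40834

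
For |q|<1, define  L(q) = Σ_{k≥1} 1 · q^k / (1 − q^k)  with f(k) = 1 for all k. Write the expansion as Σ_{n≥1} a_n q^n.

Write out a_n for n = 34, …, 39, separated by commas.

q^34  k|34↦f(k): 1:1 2:1 17:1 34:1  a_34=4
d|35:{35,7,5,1}  Σf=1+1+1+1=4
q^36  k|36↦f(k): 1:1 2:1 3:1 4:1 6:1 9:1 12:1 18:1 36:1  a_36=9
[q^37] f(37)=1,f(1)=1 ⇒ 2
[q^38] f(1)=1,f(2)=1,f(19)=1,f(38)=1 ⇒ 4
q^39  k|39↦f(k): 1:1 3:1 13:1 39:1  a_39=4

4, 4, 9, 2, 4, 4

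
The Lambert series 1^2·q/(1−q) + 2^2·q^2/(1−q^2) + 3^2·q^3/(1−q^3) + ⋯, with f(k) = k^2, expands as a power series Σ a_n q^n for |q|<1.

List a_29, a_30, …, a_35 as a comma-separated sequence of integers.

842, 1300, 962, 1365, 1220, 1450, 1300

[q^29] f(29)=841,f(1)=1 ⇒ 842
q^30  k|30↦f(k): 1:1 2:4 3:9 5:25 6:36 10:100 15:225 30:900  a_30=1300
[q^31] f(31)=961,f(1)=1 ⇒ 962
n=32: 1·32 2·16 4·8 8·4 16·2 32·1  f→[1+4+16+64+256+1024]=1365
d|33:{1,3,11,33}  Σf=1+9+121+1089=1220
n=34: 34·1 17·2 2·17 1·34  f→[1156+289+4+1]=1450
[q^35] f(35)=1225,f(7)=49,f(5)=25,f(1)=1 ⇒ 1300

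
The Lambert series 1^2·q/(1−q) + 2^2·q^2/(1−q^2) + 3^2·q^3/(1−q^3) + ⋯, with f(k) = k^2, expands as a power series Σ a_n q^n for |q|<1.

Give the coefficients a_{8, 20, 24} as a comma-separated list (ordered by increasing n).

d|8:{8,4,2,1}  Σf=64+16+4+1=85
d|20:{20,10,5,4,2,1}  Σf=400+100+25+16+4+1=546
[q^24] f(1)=1,f(2)=4,f(3)=9,f(4)=16,f(6)=36,f(8)=64,f(12)=144,f(24)=576 ⇒ 850

85, 546, 850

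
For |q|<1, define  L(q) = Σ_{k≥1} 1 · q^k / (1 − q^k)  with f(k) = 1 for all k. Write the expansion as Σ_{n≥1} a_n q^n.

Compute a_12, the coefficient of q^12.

a_12 = 6

d|12:{12,6,4,3,2,1}  Σf=1+1+1+1+1+1=6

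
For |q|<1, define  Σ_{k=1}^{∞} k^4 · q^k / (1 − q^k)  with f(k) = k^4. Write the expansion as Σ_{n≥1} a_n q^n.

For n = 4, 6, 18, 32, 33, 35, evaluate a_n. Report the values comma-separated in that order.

n=4: 4·1 2·2 1·4  f→[256+16+1]=273
d|6:{6,3,2,1}  Σf=1296+81+16+1=1394
q^18  k|18↦f(k): 1:1 2:16 3:81 6:1296 9:6561 18:104976  a_18=112931
[q^32] f(32)=1048576,f(16)=65536,f(8)=4096,f(4)=256,f(2)=16,f(1)=1 ⇒ 1118481
q^33  k|33↦f(k): 1:1 3:81 11:14641 33:1185921  a_33=1200644
d|35:{1,5,7,35}  Σf=1+625+2401+1500625=1503652

273, 1394, 112931, 1118481, 1200644, 1503652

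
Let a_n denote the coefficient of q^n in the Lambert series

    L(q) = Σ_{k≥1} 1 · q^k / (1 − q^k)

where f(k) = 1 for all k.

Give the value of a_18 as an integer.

d|18:{1,2,3,6,9,18}  Σf=1+1+1+1+1+1=6

a_18 = 6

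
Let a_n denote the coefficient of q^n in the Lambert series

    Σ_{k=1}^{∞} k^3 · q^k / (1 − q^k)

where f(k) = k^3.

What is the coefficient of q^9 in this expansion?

a_9 = 757

q^9  k|9↦f(k): 9:729 3:27 1:1  a_9=757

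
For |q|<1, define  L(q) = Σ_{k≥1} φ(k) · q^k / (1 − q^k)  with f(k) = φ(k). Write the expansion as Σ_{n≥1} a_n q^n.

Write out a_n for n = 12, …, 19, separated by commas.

q^12  k|12↦φ(k): 1:1 2:1 3:2 4:2 6:2 12:4  a_12=12
n=13: 1·13 13·1  φ→[1+12]=13
[q^14] φ(14)=6,φ(7)=6,φ(2)=1,φ(1)=1 ⇒ 14
d|15:{1,3,5,15}  Σφ=1+2+4+8=15
d|16:{16,8,4,2,1}  Σφ=8+4+2+1+1=16
d|17:{17,1}  Σφ=16+1=17
q^18  k|18↦φ(k): 18:6 9:6 6:2 3:2 2:1 1:1  a_18=18
q^19  k|19↦φ(k): 1:1 19:18  a_19=19

12, 13, 14, 15, 16, 17, 18, 19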